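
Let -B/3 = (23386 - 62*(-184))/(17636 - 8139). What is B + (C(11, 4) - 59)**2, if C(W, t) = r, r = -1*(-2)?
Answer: 30751371/9497 ≈ 3238.0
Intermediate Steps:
r = 2
C(W, t) = 2
B = -104382/9497 (B = -3*(23386 - 62*(-184))/(17636 - 8139) = -3*(23386 + 11408)/9497 = -104382/9497 ≈ -10.991)
B + (C(11, 4) - 59)**2 = -104382/9497 + (2 - 59)**2 = -104382/9497 + (-57)**2 = -104382/9497 + 3249 = 30751371/9497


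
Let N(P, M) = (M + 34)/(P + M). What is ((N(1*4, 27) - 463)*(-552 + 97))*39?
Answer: 253611540/31 ≈ 8.1810e+6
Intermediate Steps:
N(P, M) = (34 + M)/(M + P)
((N(1*4, 27) - 463)*(-552 + 97))*39 = (((34 + 27)/(27 + 1*4) - 463)*(-552 + 97))*39 = ((61/(27 + 4) - 463)*(-455))*39 = ((61/31 - 463)*(-455))*39 = -14292/31*(-455)*39 = (6502860/31)*39 = 253611540/31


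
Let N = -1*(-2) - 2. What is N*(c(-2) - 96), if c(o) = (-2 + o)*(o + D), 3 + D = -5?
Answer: 0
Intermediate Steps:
D = -8 (D = -3 - 5 = -8)
c(o) = (-8 + o)*(-2 + o) (c(o) = (-2 + o)*(o - 8) = (-2 + o)*(-8 + o) = (-8 + o)*(-2 + o))
N = 0 (N = 2 - 2 = 0)
N*(c(-2) - 96) = 0*((16 + (-2)**2 - 10*(-2)) - 96) = 0*((16 + 4 + 20) - 96) = 0*(40 - 96) = 0*(-56) = 0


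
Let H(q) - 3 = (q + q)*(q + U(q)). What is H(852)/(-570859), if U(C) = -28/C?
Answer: -1451755/570859 ≈ -2.5431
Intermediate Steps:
H(q) = 3 + 2*q*(q - 28/q) (H(q) = 3 + (q + q)*(q - 28/q) = 3 + (2*q)*(q - 28/q) = 3 + 2*q*(q - 28/q))
H(852)/(-570859) = (-53 + 2*852²)/(-570859) = (-53 + 2*725904)*(-1/570859) = (-53 + 1451808)*(-1/570859) = 1451755*(-1/570859) = -1451755/570859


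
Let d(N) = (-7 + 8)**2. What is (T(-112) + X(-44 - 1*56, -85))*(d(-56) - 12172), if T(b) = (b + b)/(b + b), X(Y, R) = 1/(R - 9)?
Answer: -1131903/94 ≈ -12042.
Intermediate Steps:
X(Y, R) = 1/(-9 + R)
d(N) = 1 (d(N) = 1**2 = 1)
T(b) = 1 (T(b) = (2*b)/((2*b)) = (2*b)*(1/(2*b)) = 1)
(T(-112) + X(-44 - 1*56, -85))*(d(-56) - 12172) = (1 + 1/(-9 - 85))*(1 - 12172) = (1 + 1/(-94))*(-12171) = (1 - 1/94)*(-12171) = (93/94)*(-12171) = -1131903/94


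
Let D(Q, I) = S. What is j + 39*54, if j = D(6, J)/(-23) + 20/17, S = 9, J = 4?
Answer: 823753/391 ≈ 2106.8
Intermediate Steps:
D(Q, I) = 9
j = 307/391 (j = 9/(-23) + 20/17 = 9*(-1/23) + 20*(1/17) = -9/23 + 20/17 = 307/391 ≈ 0.78517)
j + 39*54 = 307/391 + 39*54 = 307/391 + 2106 = 823753/391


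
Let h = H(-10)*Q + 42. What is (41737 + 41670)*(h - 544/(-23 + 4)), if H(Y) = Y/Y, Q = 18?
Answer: 140457388/19 ≈ 7.3925e+6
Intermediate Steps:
H(Y) = 1
h = 60 (h = 1*18 + 42 = 18 + 42 = 60)
(41737 + 41670)*(h - 544/(-23 + 4)) = (41737 + 41670)*(60 - 544/(-23 + 4)) = 83407*(60 - 544/(-19)) = 83407*(60 - 544*(-1/19)) = 83407*(60 + 544/19) = 83407*(1684/19) = 140457388/19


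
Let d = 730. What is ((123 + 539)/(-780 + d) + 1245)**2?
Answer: 948270436/625 ≈ 1.5172e+6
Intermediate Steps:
((123 + 539)/(-780 + d) + 1245)**2 = ((123 + 539)/(-780 + 730) + 1245)**2 = (662/(-50) + 1245)**2 = (662*(-1/50) + 1245)**2 = (-331/25 + 1245)**2 = (30794/25)**2 = 948270436/625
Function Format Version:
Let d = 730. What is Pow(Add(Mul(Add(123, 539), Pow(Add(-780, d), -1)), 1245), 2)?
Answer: Rational(948270436, 625) ≈ 1.5172e+6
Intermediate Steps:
Pow(Add(Mul(Add(123, 539), Pow(Add(-780, d), -1)), 1245), 2) = Pow(Add(Mul(Add(123, 539), Pow(Add(-780, 730), -1)), 1245), 2) = Pow(Add(Mul(662, Pow(-50, -1)), 1245), 2) = Pow(Add(Mul(662, Rational(-1, 50)), 1245), 2) = Pow(Add(Rational(-331, 25), 1245), 2) = Pow(Rational(30794, 25), 2) = Rational(948270436, 625)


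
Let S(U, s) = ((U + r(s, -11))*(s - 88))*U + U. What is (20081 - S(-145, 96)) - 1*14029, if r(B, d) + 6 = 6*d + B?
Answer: -134163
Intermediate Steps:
r(B, d) = -6 + B + 6*d (r(B, d) = -6 + (6*d + B) = -6 + (B + 6*d) = -6 + B + 6*d)
S(U, s) = U + U*(-88 + s)*(-72 + U + s) (S(U, s) = ((U + (-6 + s + 6*(-11)))*(s - 88))*U + U = ((U + (-6 + s - 66))*(-88 + s))*U + U = ((U + (-72 + s))*(-88 + s))*U + U = ((-72 + U + s)*(-88 + s))*U + U = ((-88 + s)*(-72 + U + s))*U + U = U*(-88 + s)*(-72 + U + s) + U = U + U*(-88 + s)*(-72 + U + s))
(20081 - S(-145, 96)) - 1*14029 = (20081 - (-145)*(6337 + 96² - 160*96 - 88*(-145) - 145*96)) - 1*14029 = (20081 - (-145)*(6337 + 9216 - 15360 + 12760 - 13920)) - 14029 = (20081 - (-145)*(-967)) - 14029 = (20081 - 1*140215) - 14029 = (20081 - 140215) - 14029 = -120134 - 14029 = -134163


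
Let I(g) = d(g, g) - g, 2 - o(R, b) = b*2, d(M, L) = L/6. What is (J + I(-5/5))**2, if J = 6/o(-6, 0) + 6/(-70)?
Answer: 619369/44100 ≈ 14.045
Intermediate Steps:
d(M, L) = L/6 (d(M, L) = L*(1/6) = L/6)
o(R, b) = 2 - 2*b (o(R, b) = 2 - b*2 = 2 - 2*b)
J = 102/35 (J = 6/(2 - 2*0) + 6/(-70) = 6/(2 + 0) + 6*(-1/70) = 6/2 - 3/35 = 6*(1/2) - 3/35 = 3 - 3/35 = 102/35 ≈ 2.9143)
I(g) = -5*g/6 (I(g) = g/6 - g = -5*g/6)
(J + I(-5/5))**2 = (102/35 - (-25)/(6*5))**2 = (102/35 - 5/6*(-1))**2 = (102/35 + 5/6)**2 = (787/210)**2 = 619369/44100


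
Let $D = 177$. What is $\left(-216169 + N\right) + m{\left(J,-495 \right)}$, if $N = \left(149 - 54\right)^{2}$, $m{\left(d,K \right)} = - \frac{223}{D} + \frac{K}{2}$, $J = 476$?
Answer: $- \frac{73417037}{354} \approx -2.0739 \cdot 10^{5}$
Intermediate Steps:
$m{\left(d,K \right)} = - \frac{223}{177} + \frac{K}{2}$
$N = 9025$ ($N = 95^{2} = 9025$)
$\left(-216169 + N\right) + m{\left(J,-495 \right)} = \left(-216169 + 9025\right) + \left(- \frac{223}{177} + \frac{1}{2} \left(-495\right)\right) = -207144 - \frac{88061}{354} = - \frac{73417037}{354}$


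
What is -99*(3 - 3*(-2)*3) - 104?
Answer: -2183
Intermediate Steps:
-99*(3 - 3*(-2)*3) - 104 = -99*(3 + 6*3) - 104 = -99*(3 + 18) - 104 = -99*21 - 104 = -2079 - 104 = -2183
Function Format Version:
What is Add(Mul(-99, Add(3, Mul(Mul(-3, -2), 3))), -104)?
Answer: -2183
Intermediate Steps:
Add(Mul(-99, Add(3, Mul(Mul(-3, -2), 3))), -104) = Add(Mul(-99, Add(3, Mul(6, 3))), -104) = Add(Mul(-99, Add(3, 18)), -104) = Add(Mul(-99, 21), -104) = Add(-2079, -104) = -2183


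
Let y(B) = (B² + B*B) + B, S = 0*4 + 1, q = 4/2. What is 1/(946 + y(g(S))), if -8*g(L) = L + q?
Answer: 32/30269 ≈ 0.0010572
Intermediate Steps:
q = 2 (q = 4*(½) = 2)
S = 1 (S = 0 + 1 = 1)
g(L) = -¼ - L/8 (g(L) = -(L + 2)/8 = -(2 + L)/8 = -¼ - L/8)
y(B) = B + 2*B² (y(B) = (B² + B²) + B = 2*B² + B = B + 2*B²)
1/(946 + y(g(S))) = 1/(946 + (-¼ - ⅛*1)*(1 + 2*(-¼ - ⅛*1))) = 1/(946 + (-¼ - ⅛)*(1 + 2*(-¼ - ⅛))) = 1/(946 - 3*(1 + 2*(-3/8))/8) = 1/(946 - 3*(1 - ¾)/8) = 1/(946 - 3/8*¼) = 1/(946 - 3/32) = 1/(30269/32) = 32/30269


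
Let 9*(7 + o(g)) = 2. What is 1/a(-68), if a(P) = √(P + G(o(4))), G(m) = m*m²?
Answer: -27*I*√276553/276553 ≈ -0.051342*I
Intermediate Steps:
o(g) = -61/9 (o(g) = -7 + (⅑)*2 = -7 + 2/9 = -61/9)
G(m) = m³
a(P) = √(-226981/729 + P) (a(P) = √(P + (-61/9)³) = √(P - 226981/729) = √(-226981/729 + P))
1/a(-68) = 1/(√(-226981 + 729*(-68))/27) = 1/(√(-226981 - 49572)/27) = 1/(√(-276553)/27) = 1/((I*√276553)/27) = 1/(I*√276553/27) = -27*I*√276553/276553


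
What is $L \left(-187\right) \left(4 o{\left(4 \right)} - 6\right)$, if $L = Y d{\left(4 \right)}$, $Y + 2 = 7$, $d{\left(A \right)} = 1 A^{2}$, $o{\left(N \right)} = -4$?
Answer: $329120$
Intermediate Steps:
$d{\left(A \right)} = A^{2}$
$Y = 5$ ($Y = -2 + 7 = 5$)
$L = 80$ ($L = 5 \cdot 4^{2} = 5 \cdot 16 = 80$)
$L \left(-187\right) \left(4 o{\left(4 \right)} - 6\right) = 80 \left(-187\right) \left(4 \left(-4\right) - 6\right) = - 14960 \left(-16 - 6\right) = \left(-14960\right) \left(-22\right) = 329120$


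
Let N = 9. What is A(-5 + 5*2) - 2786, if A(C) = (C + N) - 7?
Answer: -2779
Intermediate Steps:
A(C) = 2 + C (A(C) = (C + 9) - 7 = (9 + C) - 7 = 2 + C)
A(-5 + 5*2) - 2786 = (2 + (-5 + 5*2)) - 2786 = (2 + (-5 + 10)) - 2786 = (2 + 5) - 2786 = 7 - 2786 = -2779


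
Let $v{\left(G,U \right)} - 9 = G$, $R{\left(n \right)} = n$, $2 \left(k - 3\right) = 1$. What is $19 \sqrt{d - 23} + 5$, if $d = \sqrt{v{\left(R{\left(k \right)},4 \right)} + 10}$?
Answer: $5 + \frac{19 \sqrt{-92 + 6 \sqrt{10}}}{2} \approx 5.0 + 81.183 i$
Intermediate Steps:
$k = \frac{7}{2}$ ($k = 3 + \frac{1}{2} \cdot 1 = 3 + \frac{1}{2} = \frac{7}{2} \approx 3.5$)
$v{\left(G,U \right)} = 9 + G$
$d = \frac{3 \sqrt{10}}{2}$ ($d = \sqrt{\left(9 + \frac{7}{2}\right) + 10} = \sqrt{\frac{25}{2} + 10} = \sqrt{\frac{45}{2}} = \frac{3 \sqrt{10}}{2} \approx 4.7434$)
$19 \sqrt{d - 23} + 5 = 19 \sqrt{\frac{3 \sqrt{10}}{2} - 23} + 5 = 19 \sqrt{-23 + \frac{3 \sqrt{10}}{2}} + 5 = 5 + 19 \sqrt{-23 + \frac{3 \sqrt{10}}{2}}$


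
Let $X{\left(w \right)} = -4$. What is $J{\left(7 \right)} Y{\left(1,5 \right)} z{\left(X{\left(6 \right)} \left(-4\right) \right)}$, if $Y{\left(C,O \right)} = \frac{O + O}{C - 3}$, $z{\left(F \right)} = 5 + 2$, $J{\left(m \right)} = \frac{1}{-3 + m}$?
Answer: $- \frac{35}{4} \approx -8.75$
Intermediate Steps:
$z{\left(F \right)} = 7$
$Y{\left(C,O \right)} = \frac{2 O}{-3 + C}$
$J{\left(7 \right)} Y{\left(1,5 \right)} z{\left(X{\left(6 \right)} \left(-4\right) \right)} = \frac{2 \cdot 5 \frac{1}{-3 + 1}}{-3 + 7} \cdot 7 = \frac{2 \cdot 5 \frac{1}{-2}}{4} \cdot 7 = \frac{2 \cdot 5 \left(- \frac{1}{2}\right)}{4} \cdot 7 = \frac{1}{4} \left(-5\right) 7 = \left(- \frac{5}{4}\right) 7 = - \frac{35}{4}$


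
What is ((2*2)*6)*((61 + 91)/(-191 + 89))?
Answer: -608/17 ≈ -35.765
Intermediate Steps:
((2*2)*6)*((61 + 91)/(-191 + 89)) = (4*6)*(152/(-102)) = 24*(152*(-1/102)) = 24*(-76/51) = -608/17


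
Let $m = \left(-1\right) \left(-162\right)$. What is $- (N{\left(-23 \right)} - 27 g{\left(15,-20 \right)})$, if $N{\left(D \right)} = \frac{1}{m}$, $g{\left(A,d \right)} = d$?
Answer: $- \frac{87481}{162} \approx -540.01$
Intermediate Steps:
$m = 162$
$N{\left(D \right)} = \frac{1}{162}$
$- (N{\left(-23 \right)} - 27 g{\left(15,-20 \right)}) = - (\frac{1}{162} - 27 \left(-20\right)) = - (\frac{1}{162} - -540) = - (\frac{1}{162} + 540) = \left(-1\right) \frac{87481}{162} = - \frac{87481}{162}$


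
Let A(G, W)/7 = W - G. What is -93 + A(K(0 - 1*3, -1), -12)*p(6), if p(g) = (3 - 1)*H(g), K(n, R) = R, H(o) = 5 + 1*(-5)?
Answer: -93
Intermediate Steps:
H(o) = 0 (H(o) = 5 - 5 = 0)
A(G, W) = -7*G + 7*W (A(G, W) = 7*(W - G) = -7*G + 7*W)
p(g) = 0 (p(g) = (3 - 1)*0 = 2*0 = 0)
-93 + A(K(0 - 1*3, -1), -12)*p(6) = -93 + (-7*(-1) + 7*(-12))*0 = -93 + (7 - 84)*0 = -93 - 77*0 = -93 + 0 = -93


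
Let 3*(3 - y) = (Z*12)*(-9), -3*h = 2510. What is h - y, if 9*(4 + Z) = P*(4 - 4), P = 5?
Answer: -2087/3 ≈ -695.67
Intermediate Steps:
Z = -4 (Z = -4 + (5*(4 - 4))/9 = -4 + (5*0)/9 = -4 + (1/9)*0 = -4 + 0 = -4)
h = -2510/3 (h = -1/3*2510 = -2510/3 ≈ -836.67)
y = -141 (y = 3 - (-4*12)*(-9)/3 = 3 - (-16)*(-9) = 3 - 1/3*432 = 3 - 144 = -141)
h - y = -2510/3 - 1*(-141) = -2510/3 + 141 = -2087/3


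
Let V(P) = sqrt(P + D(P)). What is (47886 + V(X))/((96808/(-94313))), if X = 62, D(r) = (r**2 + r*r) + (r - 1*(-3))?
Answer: -2258136159/48404 - 94313*sqrt(7815)/96808 ≈ -46738.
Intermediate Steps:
D(r) = 3 + r + 2*r**2 (D(r) = (r**2 + r**2) + (r + 3) = 2*r**2 + (3 + r) = 3 + r + 2*r**2)
V(P) = sqrt(3 + 2*P + 2*P**2) (V(P) = sqrt(P + (3 + P + 2*P**2)) = sqrt(3 + 2*P + 2*P**2))
(47886 + V(X))/((96808/(-94313))) = (47886 + sqrt(3 + 2*62 + 2*62**2))/((96808/(-94313))) = (47886 + sqrt(3 + 124 + 2*3844))/((96808*(-1/94313))) = (47886 + sqrt(3 + 124 + 7688))/(-96808/94313) = (47886 + sqrt(7815))*(-94313/96808) = -2258136159/48404 - 94313*sqrt(7815)/96808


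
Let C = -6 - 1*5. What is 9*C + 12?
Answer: -87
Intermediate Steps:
C = -11 (C = -6 - 5 = -11)
9*C + 12 = 9*(-11) + 12 = -99 + 12 = -87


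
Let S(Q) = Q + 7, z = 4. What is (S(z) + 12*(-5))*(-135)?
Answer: 6615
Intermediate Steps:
S(Q) = 7 + Q
(S(z) + 12*(-5))*(-135) = ((7 + 4) + 12*(-5))*(-135) = (11 - 60)*(-135) = -49*(-135) = 6615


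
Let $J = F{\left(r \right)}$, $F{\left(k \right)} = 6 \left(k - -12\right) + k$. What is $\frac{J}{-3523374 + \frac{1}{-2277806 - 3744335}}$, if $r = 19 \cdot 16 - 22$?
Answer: $- \frac{1120118226}{1928932274885} \approx -0.00058069$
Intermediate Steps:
$r = 282$ ($r = 304 - 22 = 282$)
$F{\left(k \right)} = 72 + 7 k$ ($F{\left(k \right)} = 6 \left(k + 12\right) + k = 6 \left(12 + k\right) + k = \left(72 + 6 k\right) + k = 72 + 7 k$)
$J = 2046$ ($J = 72 + 7 \cdot 282 = 72 + 1974 = 2046$)
$\frac{J}{-3523374 + \frac{1}{-2277806 - 3744335}} = \frac{2046}{-3523374 + \frac{1}{-2277806 - 3744335}} = \frac{2046}{-3523374 + \frac{1}{-6022141}} = \frac{2046}{-3523374 - \frac{1}{6022141}} = \frac{2046}{- \frac{21218255023735}{6022141}} = 2046 \left(- \frac{6022141}{21218255023735}\right) = - \frac{1120118226}{1928932274885}$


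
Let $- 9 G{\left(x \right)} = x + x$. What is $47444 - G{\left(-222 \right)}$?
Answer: $\frac{142184}{3} \approx 47395.0$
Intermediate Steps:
$G{\left(x \right)} = - \frac{2 x}{9}$ ($G{\left(x \right)} = - \frac{x + x}{9} = - \frac{2 x}{9}$)
$47444 - G{\left(-222 \right)} = 47444 - \left(- \frac{2}{9}\right) \left(-222\right) = 47444 - \frac{148}{3} = \frac{142184}{3}$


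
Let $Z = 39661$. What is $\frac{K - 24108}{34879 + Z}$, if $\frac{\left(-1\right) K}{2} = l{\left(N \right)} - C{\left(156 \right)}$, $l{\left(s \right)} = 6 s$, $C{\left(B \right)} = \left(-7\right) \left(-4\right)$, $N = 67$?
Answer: $- \frac{6214}{18635} \approx -0.33346$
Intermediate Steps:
$C{\left(B \right)} = 28$
$K = -748$ ($K = - 2 \left(6 \cdot 67 - 28\right) = - 2 \left(402 - 28\right) = \left(-2\right) 374 = -748$)
$\frac{K - 24108}{34879 + Z} = \frac{-748 - 24108}{34879 + 39661} = - \frac{24856}{74540} = \left(-24856\right) \frac{1}{74540} = - \frac{6214}{18635}$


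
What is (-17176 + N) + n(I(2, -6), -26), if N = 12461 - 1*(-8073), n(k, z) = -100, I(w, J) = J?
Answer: 3258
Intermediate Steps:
N = 20534 (N = 12461 + 8073 = 20534)
(-17176 + N) + n(I(2, -6), -26) = (-17176 + 20534) - 100 = 3358 - 100 = 3258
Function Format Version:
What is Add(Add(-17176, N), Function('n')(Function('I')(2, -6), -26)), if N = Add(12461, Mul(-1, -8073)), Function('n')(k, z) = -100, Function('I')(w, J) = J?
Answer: 3258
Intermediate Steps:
N = 20534 (N = Add(12461, 8073) = 20534)
Add(Add(-17176, N), Function('n')(Function('I')(2, -6), -26)) = Add(Add(-17176, 20534), -100) = Add(3358, -100) = 3258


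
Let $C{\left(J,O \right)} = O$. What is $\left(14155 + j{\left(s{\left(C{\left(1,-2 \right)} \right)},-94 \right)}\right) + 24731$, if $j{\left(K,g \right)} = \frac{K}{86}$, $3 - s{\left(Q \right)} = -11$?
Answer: $\frac{1672105}{43} \approx 38886.0$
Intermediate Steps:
$s{\left(Q \right)} = 14$ ($s{\left(Q \right)} = 3 - -11 = 3 + 11 = 14$)
$j{\left(K,g \right)} = \frac{K}{86}$ ($j{\left(K,g \right)} = K \frac{1}{86} = \frac{K}{86}$)
$\left(14155 + j{\left(s{\left(C{\left(1,-2 \right)} \right)},-94 \right)}\right) + 24731 = \left(14155 + \frac{1}{86} \cdot 14\right) + 24731 = \left(14155 + \frac{7}{43}\right) + 24731 = \frac{608672}{43} + 24731 = \frac{1672105}{43}$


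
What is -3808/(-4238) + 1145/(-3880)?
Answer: 992253/1644344 ≈ 0.60343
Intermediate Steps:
-3808/(-4238) + 1145/(-3880) = -3808*(-1/4238) + 1145*(-1/3880) = 1904/2119 - 229/776 = 992253/1644344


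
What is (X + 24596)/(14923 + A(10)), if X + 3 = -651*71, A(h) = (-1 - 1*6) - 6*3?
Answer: -10814/7449 ≈ -1.4517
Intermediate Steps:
A(h) = -25 (A(h) = (-1 - 6) - 18 = -7 - 18 = -25)
X = -46224 (X = -3 - 651*71 = -3 - 46221 = -46224)
(X + 24596)/(14923 + A(10)) = (-46224 + 24596)/(14923 - 25) = -21628/14898 = -21628*1/14898 = -10814/7449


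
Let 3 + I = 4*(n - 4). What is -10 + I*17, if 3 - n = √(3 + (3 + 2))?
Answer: -129 - 136*√2 ≈ -321.33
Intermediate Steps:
n = 3 - 2*√2 (n = 3 - √(3 + (3 + 2)) = 3 - √(3 + 5) = 3 - √8 = 3 - 2*√2 ≈ 0.17157)
I = -7 - 8*√2 (I = -3 + 4*((3 - 2*√2) - 4) = -3 + 4*(-1 - 2*√2) = -3 + (-4 - 8*√2) = -7 - 8*√2 ≈ -18.314)
-10 + I*17 = -10 + (-7 - 8*√2)*17 = -10 + (-119 - 136*√2) = -129 - 136*√2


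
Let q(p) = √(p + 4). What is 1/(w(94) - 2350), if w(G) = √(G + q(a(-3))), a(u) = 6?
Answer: -1/(2350 - √(94 + √10)) ≈ -0.00042732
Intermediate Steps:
q(p) = √(4 + p)
w(G) = √(G + √10) (w(G) = √(G + √(4 + 6)) = √(G + √10))
1/(w(94) - 2350) = 1/(√(94 + √10) - 2350) = 1/(-2350 + √(94 + √10))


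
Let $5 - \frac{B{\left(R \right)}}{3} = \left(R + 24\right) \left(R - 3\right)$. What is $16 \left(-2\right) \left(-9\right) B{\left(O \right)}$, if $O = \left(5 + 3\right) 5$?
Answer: $-2041632$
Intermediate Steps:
$O = 40$ ($O = 8 \cdot 5 = 40$)
$B{\left(R \right)} = 15 - 3 \left(-3 + R\right) \left(24 + R\right)$ ($B{\left(R \right)} = 15 - 3 \left(R + 24\right) \left(R - 3\right) = 15 - 3 \left(24 + R\right) \left(-3 + R\right) = 15 - 3 \left(-3 + R\right) \left(24 + R\right)$)
$16 \left(-2\right) \left(-9\right) B{\left(O \right)} = 16 \left(-2\right) \left(-9\right) \left(231 - 2520 - 3 \cdot 40^{2}\right) = \left(-32\right) \left(-9\right) \left(231 - 2520 - 4800\right) = 288 \left(231 - 2520 - 4800\right) = 288 \left(-7089\right) = -2041632$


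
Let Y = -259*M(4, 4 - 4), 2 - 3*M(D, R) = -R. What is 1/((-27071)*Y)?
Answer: 3/14022778 ≈ 2.1394e-7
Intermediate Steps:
M(D, R) = 2/3 + R/3 (M(D, R) = 2/3 - (-1)*R/3 = 2/3 + R/3)
Y = -518/3 (Y = -259*(2/3 + (4 - 4)/3) = -259*(2/3 + (1/3)*0) = -259*(2/3 + 0) = -259*2/3 = -518/3 ≈ -172.67)
1/((-27071)*Y) = 1/((-27071)*(-518/3)) = -1/27071*(-3/518) = 3/14022778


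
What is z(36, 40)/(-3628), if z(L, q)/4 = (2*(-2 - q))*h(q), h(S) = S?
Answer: 3360/907 ≈ 3.7045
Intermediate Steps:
z(L, q) = 4*q*(-4 - 2*q) (z(L, q) = 4*((2*(-2 - q))*q) = 4*((-4 - 2*q)*q) = 4*(q*(-4 - 2*q)) = 4*q*(-4 - 2*q))
z(36, 40)/(-3628) = -8*40*(2 + 40)/(-3628) = -8*40*42*(-1/3628) = -13440*(-1/3628) = 3360/907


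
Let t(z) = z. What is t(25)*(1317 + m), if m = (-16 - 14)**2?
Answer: 55425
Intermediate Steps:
m = 900 (m = (-30)**2 = 900)
t(25)*(1317 + m) = 25*(1317 + 900) = 25*2217 = 55425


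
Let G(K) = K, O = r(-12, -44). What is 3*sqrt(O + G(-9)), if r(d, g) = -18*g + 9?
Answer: 18*sqrt(22) ≈ 84.427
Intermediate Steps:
r(d, g) = 9 - 18*g
O = 801 (O = 9 - 18*(-44) = 9 + 792 = 801)
3*sqrt(O + G(-9)) = 3*sqrt(801 - 9) = 3*sqrt(792) = 3*(6*sqrt(22)) = 18*sqrt(22)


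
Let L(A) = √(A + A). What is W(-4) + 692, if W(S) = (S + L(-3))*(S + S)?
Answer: 724 - 8*I*√6 ≈ 724.0 - 19.596*I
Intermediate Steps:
L(A) = √2*√A (L(A) = √(2*A) = √2*√A)
W(S) = 2*S*(S + I*√6) (W(S) = (S + √2*√(-3))*(S + S) = (S + √2*(I*√3))*(2*S) = (S + I*√6)*(2*S) = 2*S*(S + I*√6))
W(-4) + 692 = 2*(-4)*(-4 + I*√6) + 692 = (32 - 8*I*√6) + 692 = 724 - 8*I*√6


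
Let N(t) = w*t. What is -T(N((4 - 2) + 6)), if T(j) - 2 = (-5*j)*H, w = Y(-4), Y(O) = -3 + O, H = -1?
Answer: 278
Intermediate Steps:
w = -7 (w = -3 - 4 = -7)
N(t) = -7*t
T(j) = 2 + 5*j (T(j) = 2 - 5*j*(-1) = 2 + 5*j)
-T(N((4 - 2) + 6)) = -(2 + 5*(-7*((4 - 2) + 6))) = -(2 + 5*(-7*(2 + 6))) = -(2 + 5*(-7*8)) = -(2 + 5*(-56)) = -(2 - 280) = -1*(-278) = 278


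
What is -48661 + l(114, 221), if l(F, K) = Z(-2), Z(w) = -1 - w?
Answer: -48660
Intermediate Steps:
l(F, K) = 1 (l(F, K) = -1 - 1*(-2) = -1 + 2 = 1)
-48661 + l(114, 221) = -48661 + 1 = -48660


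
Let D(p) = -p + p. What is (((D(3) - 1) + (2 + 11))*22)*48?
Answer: 12672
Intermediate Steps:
D(p) = 0
(((D(3) - 1) + (2 + 11))*22)*48 = (((0 - 1) + (2 + 11))*22)*48 = ((-1 + 13)*22)*48 = (12*22)*48 = 264*48 = 12672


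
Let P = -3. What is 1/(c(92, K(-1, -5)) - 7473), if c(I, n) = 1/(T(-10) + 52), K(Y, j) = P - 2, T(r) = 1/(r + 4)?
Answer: -311/2324097 ≈ -0.00013382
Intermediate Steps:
T(r) = 1/(4 + r)
K(Y, j) = -5 (K(Y, j) = -3 - 2 = -5)
c(I, n) = 6/311 (c(I, n) = 1/(1/(4 - 10) + 52) = 1/(1/(-6) + 52) = 1/(-⅙ + 52) = 1/(311/6) = 6/311)
1/(c(92, K(-1, -5)) - 7473) = 1/(6/311 - 7473) = 1/(-2324097/311) = -311/2324097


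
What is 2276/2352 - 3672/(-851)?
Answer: 2643355/500388 ≈ 5.2826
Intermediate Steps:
2276/2352 - 3672/(-851) = 2276*(1/2352) - 3672*(-1/851) = 569/588 + 3672/851 = 2643355/500388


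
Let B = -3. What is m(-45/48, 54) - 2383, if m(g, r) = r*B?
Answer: -2545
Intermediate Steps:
m(g, r) = -3*r (m(g, r) = r*(-3) = -3*r)
m(-45/48, 54) - 2383 = -3*54 - 2383 = -162 - 2383 = -2545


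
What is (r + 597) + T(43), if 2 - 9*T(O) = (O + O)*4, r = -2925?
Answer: -2366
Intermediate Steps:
T(O) = 2/9 - 8*O/9 (T(O) = 2/9 - (O + O)*4/9 = 2/9 - 2*O*4/9 = 2/9 - 8*O/9)
(r + 597) + T(43) = (-2925 + 597) + (2/9 - 8/9*43) = -2328 + (2/9 - 344/9) = -2328 - 38 = -2366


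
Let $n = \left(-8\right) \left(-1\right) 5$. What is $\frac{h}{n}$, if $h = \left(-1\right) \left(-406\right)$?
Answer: $\frac{203}{20} \approx 10.15$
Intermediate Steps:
$h = 406$
$n = 40$ ($n = 8 \cdot 5 = 40$)
$\frac{h}{n} = \frac{406}{40} = 406 \cdot \frac{1}{40} = \frac{203}{20}$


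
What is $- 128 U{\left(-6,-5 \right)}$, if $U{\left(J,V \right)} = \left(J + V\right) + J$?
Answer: $2176$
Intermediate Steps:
$U{\left(J,V \right)} = V + 2 J$
$- 128 U{\left(-6,-5 \right)} = - 128 \left(-5 + 2 \left(-6\right)\right) = - 128 \left(-5 - 12\right) = \left(-128\right) \left(-17\right) = 2176$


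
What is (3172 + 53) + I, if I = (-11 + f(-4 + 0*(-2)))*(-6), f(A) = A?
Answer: 3315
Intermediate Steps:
I = 90 (I = (-11 + (-4 + 0*(-2)))*(-6) = (-11 + (-4 + 0))*(-6) = (-11 - 4)*(-6) = -15*(-6) = 90)
(3172 + 53) + I = (3172 + 53) + 90 = 3225 + 90 = 3315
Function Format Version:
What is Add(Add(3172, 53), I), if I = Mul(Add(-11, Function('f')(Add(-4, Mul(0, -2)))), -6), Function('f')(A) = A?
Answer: 3315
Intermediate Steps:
I = 90 (I = Mul(Add(-11, Add(-4, Mul(0, -2))), -6) = Mul(Add(-11, Add(-4, 0)), -6) = Mul(Add(-11, -4), -6) = Mul(-15, -6) = 90)
Add(Add(3172, 53), I) = Add(Add(3172, 53), 90) = Add(3225, 90) = 3315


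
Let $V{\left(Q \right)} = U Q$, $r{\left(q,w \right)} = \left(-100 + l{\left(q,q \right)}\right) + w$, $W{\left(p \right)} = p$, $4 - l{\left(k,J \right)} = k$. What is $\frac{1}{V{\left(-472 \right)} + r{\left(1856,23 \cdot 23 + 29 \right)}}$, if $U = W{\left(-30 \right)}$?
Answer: $\frac{1}{12766} \approx 7.8333 \cdot 10^{-5}$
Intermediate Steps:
$l{\left(k,J \right)} = 4 - k$
$r{\left(q,w \right)} = -96 + w - q$ ($r{\left(q,w \right)} = \left(-100 - \left(-4 + q\right)\right) + w = \left(-96 - q\right) + w = -96 + w - q$)
$U = -30$
$V{\left(Q \right)} = - 30 Q$
$\frac{1}{V{\left(-472 \right)} + r{\left(1856,23 \cdot 23 + 29 \right)}} = \frac{1}{\left(-30\right) \left(-472\right) - 1394} = \frac{1}{14160 - 1394} = \frac{1}{12766}$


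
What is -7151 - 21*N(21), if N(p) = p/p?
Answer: -7172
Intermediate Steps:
N(p) = 1
-7151 - 21*N(21) = -7151 - 21 = -7172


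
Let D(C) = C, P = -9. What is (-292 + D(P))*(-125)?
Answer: 37625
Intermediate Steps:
(-292 + D(P))*(-125) = (-292 - 9)*(-125) = -301*(-125) = 37625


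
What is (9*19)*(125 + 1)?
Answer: 21546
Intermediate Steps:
(9*19)*(125 + 1) = 171*126 = 21546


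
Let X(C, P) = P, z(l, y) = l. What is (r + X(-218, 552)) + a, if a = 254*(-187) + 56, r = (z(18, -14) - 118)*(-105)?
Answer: -36390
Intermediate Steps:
r = 10500 (r = (18 - 118)*(-105) = -100*(-105) = 10500)
a = -47442 (a = -47498 + 56 = -47442)
(r + X(-218, 552)) + a = (10500 + 552) - 47442 = 11052 - 47442 = -36390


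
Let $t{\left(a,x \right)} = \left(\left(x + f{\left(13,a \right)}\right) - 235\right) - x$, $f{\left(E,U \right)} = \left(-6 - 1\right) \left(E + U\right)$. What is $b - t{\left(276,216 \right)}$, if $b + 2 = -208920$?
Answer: $-206664$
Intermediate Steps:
$b = -208922$ ($b = -2 - 208920 = -208922$)
$f{\left(E,U \right)} = - 7 E - 7 U$ ($f{\left(E,U \right)} = - 7 \left(E + U\right) = - 7 E - 7 U$)
$t{\left(a,x \right)} = -326 - 7 a$ ($t{\left(a,x \right)} = \left(\left(x - \left(91 + 7 a\right)\right) - 235\right) - x = \left(\left(-91 + x - 7 a\right) - 235\right) - x = \left(-326 + x - 7 a\right) - x = -326 - 7 a$)
$b - t{\left(276,216 \right)} = -208922 - \left(-326 - 1932\right) = -208922 - -2258 = -208922 + 2258 = -206664$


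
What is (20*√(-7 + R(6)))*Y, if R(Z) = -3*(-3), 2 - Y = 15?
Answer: -260*√2 ≈ -367.70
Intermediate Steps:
Y = -13 (Y = 2 - 1*15 = 2 - 15 = -13)
R(Z) = 9
(20*√(-7 + R(6)))*Y = (20*√(-7 + 9))*(-13) = (20*√2)*(-13) = -260*√2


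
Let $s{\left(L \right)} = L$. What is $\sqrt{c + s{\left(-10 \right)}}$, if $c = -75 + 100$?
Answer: $\sqrt{15} \approx 3.873$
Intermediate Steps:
$c = 25$
$\sqrt{c + s{\left(-10 \right)}} = \sqrt{25 - 10} = \sqrt{15}$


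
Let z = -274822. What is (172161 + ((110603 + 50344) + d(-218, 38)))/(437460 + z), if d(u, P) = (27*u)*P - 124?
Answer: 54658/81319 ≈ 0.67214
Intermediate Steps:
d(u, P) = -124 + 27*P*u (d(u, P) = 27*P*u - 124 = -124 + 27*P*u)
(172161 + ((110603 + 50344) + d(-218, 38)))/(437460 + z) = (172161 + ((110603 + 50344) + (-124 + 27*38*(-218))))/(437460 - 274822) = (172161 + (160947 + (-124 - 223668)))/162638 = (172161 + (160947 - 223792))*(1/162638) = (172161 - 62845)*(1/162638) = 109316*(1/162638) = 54658/81319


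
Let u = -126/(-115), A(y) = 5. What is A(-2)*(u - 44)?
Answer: -4934/23 ≈ -214.52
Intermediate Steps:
u = 126/115 (u = -126*(-1/115) = 126/115 ≈ 1.0957)
A(-2)*(u - 44) = 5*(126/115 - 44) = 5*(-4934/115) = -4934/23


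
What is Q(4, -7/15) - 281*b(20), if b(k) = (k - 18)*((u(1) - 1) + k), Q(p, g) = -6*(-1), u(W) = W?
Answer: -11234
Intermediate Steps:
Q(p, g) = 6
b(k) = k*(-18 + k) (b(k) = (k - 18)*((1 - 1) + k) = (-18 + k)*(0 + k) = (-18 + k)*k = k*(-18 + k))
Q(4, -7/15) - 281*b(20) = 6 - 5620*(-18 + 20) = 6 - 5620*2 = 6 - 281*40 = 6 - 11240 = -11234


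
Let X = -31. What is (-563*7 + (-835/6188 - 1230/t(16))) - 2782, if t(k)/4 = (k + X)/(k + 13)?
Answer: -37923993/6188 ≈ -6128.6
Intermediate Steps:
t(k) = 4*(-31 + k)/(13 + k) (t(k) = 4*((k - 31)/(k + 13)) = 4*((-31 + k)/(13 + k)) = 4*(-31 + k)/(13 + k))
(-563*7 + (-835/6188 - 1230/t(16))) - 2782 = (-563*7 + (-835/6188 - 1230*(13 + 16)/(4*(-31 + 16)))) - 2782 = (-3941 + (-835*1/6188 - 1230/(4*(-15)/29))) - 2782 = (-3941 + (-835/6188 - 1230/(4*(1/29)*(-15)))) - 2782 = (-3941 + (-835/6188 - 1230/(-60/29))) - 2782 = (-3941 + (-835/6188 - 1230*(-29/60))) - 2782 = (-3941 + (-835/6188 + 1189/2)) - 2782 = (-3941 + 3677931/6188) - 2782 = -20708977/6188 - 2782 = -37923993/6188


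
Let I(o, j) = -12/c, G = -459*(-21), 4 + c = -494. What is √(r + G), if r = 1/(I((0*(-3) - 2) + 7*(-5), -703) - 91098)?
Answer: √137767135426457995/3780566 ≈ 98.178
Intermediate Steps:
c = -498 (c = -4 - 494 = -498)
G = 9639
I(o, j) = 2/83 (I(o, j) = -12/(-498) = -12*(-1/498) = 2/83)
r = -83/7561132 (r = 1/(2/83 - 91098) = 1/(-7561132/83) = -83/7561132 ≈ -1.0977e-5)
√(r + G) = √(-83/7561132 + 9639) = √(72881751265/7561132) = √137767135426457995/3780566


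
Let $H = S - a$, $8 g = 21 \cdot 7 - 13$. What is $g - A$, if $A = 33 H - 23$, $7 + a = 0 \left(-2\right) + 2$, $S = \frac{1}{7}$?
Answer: $- \frac{3639}{28} \approx -129.96$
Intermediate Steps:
$S = \frac{1}{7} \approx 0.14286$
$a = -5$ ($a = -7 + \left(0 \left(-2\right) + 2\right) = -7 + \left(0 + 2\right) = -7 + 2 = -5$)
$g = \frac{67}{4}$ ($g = \frac{21 \cdot 7 - 13}{8} = \frac{147 - 13}{8} = \frac{1}{8} \cdot 134 = \frac{67}{4} \approx 16.75$)
$H = \frac{36}{7}$ ($H = \frac{1}{7} - -5 = \frac{1}{7} + 5 = \frac{36}{7} \approx 5.1429$)
$A = \frac{1027}{7}$ ($A = 33 \cdot \frac{36}{7} - 23 = \frac{1188}{7} - 23 = \frac{1027}{7} \approx 146.71$)
$g - A = \frac{67}{4} - \frac{1027}{7} = - \frac{3639}{28}$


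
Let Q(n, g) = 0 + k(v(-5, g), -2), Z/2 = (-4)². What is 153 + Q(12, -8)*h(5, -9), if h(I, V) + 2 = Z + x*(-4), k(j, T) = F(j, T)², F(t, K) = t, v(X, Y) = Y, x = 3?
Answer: 1305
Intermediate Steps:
Z = 32 (Z = 2*(-4)² = 2*16 = 32)
k(j, T) = j²
h(I, V) = 18 (h(I, V) = -2 + (32 + 3*(-4)) = -2 + (32 - 12) = -2 + 20 = 18)
Q(n, g) = g² (Q(n, g) = 0 + g² = g²)
153 + Q(12, -8)*h(5, -9) = 153 + (-8)²*18 = 153 + 64*18 = 153 + 1152 = 1305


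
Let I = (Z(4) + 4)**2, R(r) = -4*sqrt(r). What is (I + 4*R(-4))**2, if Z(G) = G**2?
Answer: 158976 - 25600*I ≈ 1.5898e+5 - 25600.0*I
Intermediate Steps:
I = 400 (I = (4**2 + 4)**2 = (16 + 4)**2 = 20**2 = 400)
(I + 4*R(-4))**2 = (400 + 4*(-8*I))**2 = (400 - 32*I)**2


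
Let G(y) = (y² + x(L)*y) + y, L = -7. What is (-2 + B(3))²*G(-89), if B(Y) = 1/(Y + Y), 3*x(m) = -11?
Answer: 2961475/108 ≈ 27421.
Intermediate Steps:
x(m) = -11/3 (x(m) = (⅓)*(-11) = -11/3)
G(y) = y² - 8*y/3 (G(y) = (y² - 11*y/3) + y = y² - 8*y/3)
B(Y) = 1/(2*Y)
(-2 + B(3))²*G(-89) = (-2 + (½)/3)²*((⅓)*(-89)*(-8 + 3*(-89))) = (-2 + (½)*(⅓))²*((⅓)*(-89)*(-8 - 267)) = (-2 + ⅙)²*((⅓)*(-89)*(-275)) = (-11/6)²*(24475/3) = (121/36)*(24475/3) = 2961475/108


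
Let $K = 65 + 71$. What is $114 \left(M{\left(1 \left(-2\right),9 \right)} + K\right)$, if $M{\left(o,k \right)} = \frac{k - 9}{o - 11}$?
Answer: $15504$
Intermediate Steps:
$M{\left(o,k \right)} = \frac{-9 + k}{-11 + o}$
$K = 136$
$114 \left(M{\left(1 \left(-2\right),9 \right)} + K\right) = 114 \left(\frac{-9 + 9}{-11 + 1 \left(-2\right)} + 136\right) = 114 \left(\frac{1}{-11 - 2} \cdot 0 + 136\right) = 114 \left(\frac{1}{-13} \cdot 0 + 136\right) = 114 \left(\left(- \frac{1}{13}\right) 0 + 136\right) = 114 \left(0 + 136\right) = 114 \cdot 136 = 15504$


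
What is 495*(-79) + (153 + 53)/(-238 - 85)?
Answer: -12631121/323 ≈ -39106.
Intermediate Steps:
495*(-79) + (153 + 53)/(-238 - 85) = -39105 + 206/(-323) = -39105 + 206*(-1/323) = -39105 - 206/323 = -12631121/323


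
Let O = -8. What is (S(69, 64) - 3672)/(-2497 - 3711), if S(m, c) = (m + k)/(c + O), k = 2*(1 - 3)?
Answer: 205567/347648 ≈ 0.59131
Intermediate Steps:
k = -4 (k = 2*(-2) = -4)
S(m, c) = (-4 + m)/(-8 + c) (S(m, c) = (m - 4)/(c - 8) = (-4 + m)/(-8 + c))
(S(69, 64) - 3672)/(-2497 - 3711) = ((-4 + 69)/(-8 + 64) - 3672)/(-2497 - 3711) = (65/56 - 3672)/(-6208) = ((1/56)*65 - 3672)*(-1/6208) = (65/56 - 3672)*(-1/6208) = -205567/56*(-1/6208) = 205567/347648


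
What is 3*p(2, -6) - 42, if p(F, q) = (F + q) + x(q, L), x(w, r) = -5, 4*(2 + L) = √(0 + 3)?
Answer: -69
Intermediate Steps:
L = -2 + √3/4 (L = -2 + √(0 + 3)/4 = -2 + √3/4 ≈ -1.5670)
p(F, q) = -5 + F + q (p(F, q) = (F + q) - 5 = -5 + F + q)
3*p(2, -6) - 42 = 3*(-5 + 2 - 6) - 42 = 3*(-9) - 42 = -27 - 42 = -69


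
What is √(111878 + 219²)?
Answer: √159839 ≈ 399.80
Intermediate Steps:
√(111878 + 219²) = √(111878 + 47961) = √159839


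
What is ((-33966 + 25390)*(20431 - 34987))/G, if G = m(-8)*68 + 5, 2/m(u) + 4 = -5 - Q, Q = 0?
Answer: -1123490304/91 ≈ -1.2346e+7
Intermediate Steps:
m(u) = -2/9 (m(u) = 2/(-4 + (-5 - 1*0)) = 2/(-4 + (-5 + 0)) = 2/(-4 - 5) = 2/(-9) = 2*(-⅑) = -2/9)
G = -91/9 (G = -2/9*68 + 5 = -136/9 + 5 = -91/9 ≈ -10.111)
((-33966 + 25390)*(20431 - 34987))/G = ((-33966 + 25390)*(20431 - 34987))/(-91/9) = -8576*(-14556)*(-9/91) = 124832256*(-9/91) = -1123490304/91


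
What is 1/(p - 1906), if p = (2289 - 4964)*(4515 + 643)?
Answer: -1/13799556 ≈ -7.2466e-8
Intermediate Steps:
p = -13797650 (p = -2675*5158 = -13797650)
1/(p - 1906) = 1/(-13797650 - 1906) = 1/(-13799556) = -1/13799556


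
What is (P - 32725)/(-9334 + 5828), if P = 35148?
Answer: -2423/3506 ≈ -0.69110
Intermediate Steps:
(P - 32725)/(-9334 + 5828) = (35148 - 32725)/(-9334 + 5828) = 2423/(-3506) = 2423*(-1/3506) = -2423/3506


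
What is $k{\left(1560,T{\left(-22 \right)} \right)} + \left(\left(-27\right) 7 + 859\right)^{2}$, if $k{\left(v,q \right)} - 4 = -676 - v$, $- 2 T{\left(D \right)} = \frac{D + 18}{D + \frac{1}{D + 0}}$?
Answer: $446668$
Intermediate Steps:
$T{\left(D \right)} = - \frac{18 + D}{2 \left(D + \frac{1}{D}\right)}$ ($T{\left(D \right)} = - \frac{\left(D + 18\right) \frac{1}{D + \frac{1}{D + 0}}}{2} = - \frac{\left(18 + D\right) \frac{1}{D + \frac{1}{D}}}{2} = - \frac{\frac{1}{D + \frac{1}{D}} \left(18 + D\right)}{2} = - \frac{18 + D}{2 \left(D + \frac{1}{D}\right)}$)
$k{\left(v,q \right)} = -672 - v$ ($k{\left(v,q \right)} = 4 - \left(676 + v\right) = -672 - v$)
$k{\left(1560,T{\left(-22 \right)} \right)} + \left(\left(-27\right) 7 + 859\right)^{2} = \left(-672 - 1560\right) + \left(\left(-27\right) 7 + 859\right)^{2} = \left(-672 - 1560\right) + \left(-189 + 859\right)^{2} = -2232 + 670^{2} = -2232 + 448900 = 446668$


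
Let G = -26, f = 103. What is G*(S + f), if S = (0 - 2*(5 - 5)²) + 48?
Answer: -3926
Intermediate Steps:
S = 48 (S = (0 - 2*0²) + 48 = (0 - 2*0) + 48 = (0 + 0) + 48 = 0 + 48 = 48)
G*(S + f) = -26*(48 + 103) = -26*151 = -3926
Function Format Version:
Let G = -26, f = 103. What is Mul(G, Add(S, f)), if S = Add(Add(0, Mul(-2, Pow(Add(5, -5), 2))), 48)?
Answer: -3926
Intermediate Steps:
S = 48 (S = Add(Add(0, Mul(-2, Pow(0, 2))), 48) = Add(Add(0, Mul(-2, 0)), 48) = Add(Add(0, 0), 48) = Add(0, 48) = 48)
Mul(G, Add(S, f)) = Mul(-26, Add(48, 103)) = Mul(-26, 151) = -3926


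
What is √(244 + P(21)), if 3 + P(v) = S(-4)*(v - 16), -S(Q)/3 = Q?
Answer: √301 ≈ 17.349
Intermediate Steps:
S(Q) = -3*Q
P(v) = -195 + 12*v (P(v) = -3 + (-3*(-4))*(v - 16) = -3 + 12*(-16 + v) = -3 + (-192 + 12*v) = -195 + 12*v)
√(244 + P(21)) = √(244 + (-195 + 12*21)) = √(244 + (-195 + 252)) = √(244 + 57) = √301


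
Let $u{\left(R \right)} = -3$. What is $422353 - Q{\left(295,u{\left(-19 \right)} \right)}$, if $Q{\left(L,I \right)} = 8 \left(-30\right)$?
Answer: $422593$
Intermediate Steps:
$Q{\left(L,I \right)} = -240$
$422353 - Q{\left(295,u{\left(-19 \right)} \right)} = 422353 - -240 = 422353 + 240 = 422593$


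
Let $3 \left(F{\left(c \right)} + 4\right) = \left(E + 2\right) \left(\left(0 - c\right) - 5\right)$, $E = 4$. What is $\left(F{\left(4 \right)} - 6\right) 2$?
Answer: $-56$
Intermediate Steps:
$F{\left(c \right)} = -14 - 2 c$ ($F{\left(c \right)} = -4 + \frac{\left(4 + 2\right) \left(\left(0 - c\right) - 5\right)}{3} = -4 + \frac{6 \left(- c - 5\right)}{3} = -4 + \frac{6 \left(-5 - c\right)}{3} = -4 + \frac{-30 - 6 c}{3} = -4 - \left(10 + 2 c\right) = -14 - 2 c$)
$\left(F{\left(4 \right)} - 6\right) 2 = \left(\left(-14 - 8\right) - 6\right) 2 = \left(-22 - 6\right) 2 = \left(-28\right) 2 = -56$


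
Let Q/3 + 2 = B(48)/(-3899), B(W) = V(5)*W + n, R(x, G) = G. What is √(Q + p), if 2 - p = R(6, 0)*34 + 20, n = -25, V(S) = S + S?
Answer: 3*I*√839399/557 ≈ 4.9346*I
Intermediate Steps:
V(S) = 2*S
B(W) = -25 + 10*W (B(W) = (2*5)*W - 25 = 10*W - 25 = -25 + 10*W)
p = -18 (p = 2 - (0*34 + 20) = 2 - (0 + 20) = 2 - 1*20 = 2 - 20 = -18)
Q = -3537/557 (Q = -6 + 3*((-25 + 10*48)/(-3899)) = -6 + 3*((-25 + 480)*(-1/3899)) = -6 + 3*(455*(-1/3899)) = -6 + 3*(-65/557) = -6 - 195/557 = -3537/557 ≈ -6.3501)
√(Q + p) = √(-3537/557 - 18) = √(-13563/557) = 3*I*√839399/557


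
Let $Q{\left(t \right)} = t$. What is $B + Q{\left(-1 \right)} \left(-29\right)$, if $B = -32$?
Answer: $-3$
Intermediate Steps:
$B + Q{\left(-1 \right)} \left(-29\right) = -32 - -29 = -32 + 29 = -3$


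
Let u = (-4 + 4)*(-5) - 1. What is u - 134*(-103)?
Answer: 13801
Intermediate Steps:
u = -1 (u = 0*(-5) - 1 = 0 - 1 = -1)
u - 134*(-103) = -1 - 134*(-103) = -1 + 13802 = 13801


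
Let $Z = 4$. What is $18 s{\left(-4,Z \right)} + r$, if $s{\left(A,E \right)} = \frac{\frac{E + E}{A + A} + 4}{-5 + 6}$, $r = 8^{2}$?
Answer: $118$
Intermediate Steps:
$r = 64$
$s{\left(A,E \right)} = 4 + \frac{E}{A}$ ($s{\left(A,E \right)} = \frac{\frac{2 E}{2 A} + 4}{1} = \left(2 E \frac{1}{2 A} + 4\right) 1 = \left(\frac{E}{A} + 4\right) 1 = \left(4 + \frac{E}{A}\right) 1 = 4 + \frac{E}{A}$)
$18 s{\left(-4,Z \right)} + r = 18 \left(4 + \frac{4}{-4}\right) + 64 = 18 \left(4 + 4 \left(- \frac{1}{4}\right)\right) + 64 = 18 \left(4 - 1\right) + 64 = 18 \cdot 3 + 64 = 54 + 64 = 118$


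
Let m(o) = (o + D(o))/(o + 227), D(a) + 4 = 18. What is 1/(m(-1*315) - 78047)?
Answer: -88/6867835 ≈ -1.2813e-5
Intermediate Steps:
D(a) = 14 (D(a) = -4 + 18 = 14)
m(o) = (14 + o)/(227 + o) (m(o) = (o + 14)/(o + 227) = (14 + o)/(227 + o))
1/(m(-1*315) - 78047) = 1/((14 - 1*315)/(227 - 1*315) - 78047) = 1/((14 - 315)/(227 - 315) - 78047) = 1/(-301/(-88) - 78047) = 1/(-1/88*(-301) - 78047) = 1/(301/88 - 78047) = 1/(-6867835/88) = -88/6867835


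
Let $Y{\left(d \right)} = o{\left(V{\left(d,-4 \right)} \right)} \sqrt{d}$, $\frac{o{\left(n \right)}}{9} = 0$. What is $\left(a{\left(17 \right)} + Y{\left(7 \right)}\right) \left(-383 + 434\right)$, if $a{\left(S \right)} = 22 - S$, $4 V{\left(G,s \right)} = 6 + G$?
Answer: $255$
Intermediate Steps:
$V{\left(G,s \right)} = \frac{3}{2} + \frac{G}{4}$ ($V{\left(G,s \right)} = \frac{6 + G}{4} = \frac{3}{2} + \frac{G}{4}$)
$o{\left(n \right)} = 0$ ($o{\left(n \right)} = 9 \cdot 0 = 0$)
$Y{\left(d \right)} = 0$ ($Y{\left(d \right)} = 0 \sqrt{d} = 0$)
$\left(a{\left(17 \right)} + Y{\left(7 \right)}\right) \left(-383 + 434\right) = \left(\left(22 - 17\right) + 0\right) \left(-383 + 434\right) = \left(\left(22 - 17\right) + 0\right) 51 = \left(5 + 0\right) 51 = 5 \cdot 51 = 255$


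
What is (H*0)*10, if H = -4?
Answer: 0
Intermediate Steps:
(H*0)*10 = -4*0*10 = 0*10 = 0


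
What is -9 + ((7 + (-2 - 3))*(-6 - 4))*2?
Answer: -49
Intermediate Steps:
-9 + ((7 + (-2 - 3))*(-6 - 4))*2 = -9 + ((7 - 5)*(-10))*2 = -9 + (2*(-10))*2 = -9 - 20*2 = -9 - 40 = -49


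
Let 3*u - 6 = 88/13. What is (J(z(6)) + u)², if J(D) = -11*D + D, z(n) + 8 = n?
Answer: 894916/1521 ≈ 588.37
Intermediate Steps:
z(n) = -8 + n
u = 166/39 (u = 2 + (88/13)/3 = 2 + (88*(1/13))/3 = 2 + (⅓)*(88/13) = 2 + 88/39 = 166/39 ≈ 4.2564)
J(D) = -10*D
(J(z(6)) + u)² = (-10*(-8 + 6) + 166/39)² = (-10*(-2) + 166/39)² = (20 + 166/39)² = (946/39)² = 894916/1521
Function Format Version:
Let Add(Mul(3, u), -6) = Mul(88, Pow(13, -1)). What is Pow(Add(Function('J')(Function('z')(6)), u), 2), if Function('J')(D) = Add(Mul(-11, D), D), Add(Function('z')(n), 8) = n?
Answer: Rational(894916, 1521) ≈ 588.37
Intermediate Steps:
Function('z')(n) = Add(-8, n)
u = Rational(166, 39) (u = Add(2, Mul(Rational(1, 3), Mul(88, Pow(13, -1)))) = Add(2, Mul(Rational(1, 3), Mul(88, Rational(1, 13)))) = Add(2, Mul(Rational(1, 3), Rational(88, 13))) = Add(2, Rational(88, 39)) = Rational(166, 39) ≈ 4.2564)
Function('J')(D) = Mul(-10, D)
Pow(Add(Function('J')(Function('z')(6)), u), 2) = Pow(Add(Mul(-10, Add(-8, 6)), Rational(166, 39)), 2) = Pow(Add(Mul(-10, -2), Rational(166, 39)), 2) = Pow(Add(20, Rational(166, 39)), 2) = Pow(Rational(946, 39), 2) = Rational(894916, 1521)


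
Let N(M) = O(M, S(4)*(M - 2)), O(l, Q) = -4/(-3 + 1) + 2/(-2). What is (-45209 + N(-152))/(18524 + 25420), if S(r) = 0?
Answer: -5651/5493 ≈ -1.0288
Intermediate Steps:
O(l, Q) = 1 (O(l, Q) = -4/((-2*1)) + 2*(-1/2) = -4/(-2) - 1 = -4*(-1/2) - 1 = 2 - 1 = 1)
N(M) = 1
(-45209 + N(-152))/(18524 + 25420) = (-45209 + 1)/(18524 + 25420) = -45208/43944 = -45208*1/43944 = -5651/5493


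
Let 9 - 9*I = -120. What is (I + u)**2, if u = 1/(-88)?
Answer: 14295961/69696 ≈ 205.12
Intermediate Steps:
I = 43/3 (I = 1 - 1/9*(-120) = 1 + 40/3 = 43/3 ≈ 14.333)
u = -1/88 ≈ -0.011364
(I + u)**2 = (43/3 - 1/88)**2 = (3781/264)**2 = 14295961/69696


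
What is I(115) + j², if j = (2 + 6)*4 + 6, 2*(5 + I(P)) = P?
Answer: 2993/2 ≈ 1496.5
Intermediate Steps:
I(P) = -5 + P/2
j = 38 (j = 8*4 + 6 = 32 + 6 = 38)
I(115) + j² = (-5 + (½)*115) + 38² = (-5 + 115/2) + 1444 = 105/2 + 1444 = 2993/2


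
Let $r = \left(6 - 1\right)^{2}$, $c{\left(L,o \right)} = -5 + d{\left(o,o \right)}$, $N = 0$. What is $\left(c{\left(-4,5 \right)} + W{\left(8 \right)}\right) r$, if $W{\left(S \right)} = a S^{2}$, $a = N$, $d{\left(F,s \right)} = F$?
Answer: $0$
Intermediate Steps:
$a = 0$
$c{\left(L,o \right)} = -5 + o$
$W{\left(S \right)} = 0$ ($W{\left(S \right)} = 0 S^{2} = 0$)
$r = 25$ ($r = 5^{2} = 25$)
$\left(c{\left(-4,5 \right)} + W{\left(8 \right)}\right) r = \left(\left(-5 + 5\right) + 0\right) 25 = \left(0 + 0\right) 25 = 0 \cdot 25 = 0$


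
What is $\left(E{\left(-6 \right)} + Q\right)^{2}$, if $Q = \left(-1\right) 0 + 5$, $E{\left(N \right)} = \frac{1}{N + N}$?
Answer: $\frac{3481}{144} \approx 24.174$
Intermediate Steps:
$E{\left(N \right)} = \frac{1}{2 N}$
$Q = 5$ ($Q = 0 + 5 = 5$)
$\left(E{\left(-6 \right)} + Q\right)^{2} = \left(\frac{1}{2 \left(-6\right)} + 5\right)^{2} = \left(\frac{1}{2} \left(- \frac{1}{6}\right) + 5\right)^{2} = \left(- \frac{1}{12} + 5\right)^{2} = \left(\frac{59}{12}\right)^{2} = \frac{3481}{144}$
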